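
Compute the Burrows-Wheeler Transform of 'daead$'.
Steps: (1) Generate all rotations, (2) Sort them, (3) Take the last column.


Rotations (sorted):
  0: $daead -> last char: d
  1: ad$dae -> last char: e
  2: aead$d -> last char: d
  3: d$daea -> last char: a
  4: daead$ -> last char: $
  5: ead$da -> last char: a


BWT = deda$a


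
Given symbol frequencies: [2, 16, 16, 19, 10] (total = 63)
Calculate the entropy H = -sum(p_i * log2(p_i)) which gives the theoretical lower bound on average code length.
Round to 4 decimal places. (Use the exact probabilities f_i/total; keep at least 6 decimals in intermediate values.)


Per-symbol terms -p_i * log2(p_i) with p_i = f_i/63:
  p = 2/63 = 0.031746: log2(p) = -4.977280, -p*log2(p) = 0.158009
  p = 16/63 = 0.253968: log2(p) = -1.977280, -p*log2(p) = 0.502166
  p = 16/63 = 0.253968: log2(p) = -1.977280, -p*log2(p) = 0.502166
  p = 19/63 = 0.301587: log2(p) = -1.729352, -p*log2(p) = 0.521551
  p = 10/63 = 0.158730: log2(p) = -2.655352, -p*log2(p) = 0.421484
H = 0.158009 + 0.502166 + 0.502166 + 0.521551 + 0.421484 = 2.105376

H = 2.1054 bits/symbol


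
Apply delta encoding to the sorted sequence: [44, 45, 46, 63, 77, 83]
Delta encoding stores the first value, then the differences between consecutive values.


First value: 44
Deltas:
  45 - 44 = 1
  46 - 45 = 1
  63 - 46 = 17
  77 - 63 = 14
  83 - 77 = 6


Delta encoded: [44, 1, 1, 17, 14, 6]


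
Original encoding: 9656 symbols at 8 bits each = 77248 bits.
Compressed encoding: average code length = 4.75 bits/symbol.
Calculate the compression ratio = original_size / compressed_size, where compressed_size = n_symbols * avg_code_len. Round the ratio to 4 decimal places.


original_size = n_symbols * orig_bits = 9656 * 8 = 77248 bits
compressed_size = n_symbols * avg_code_len = 9656 * 4.75 = 45866.0 bits
ratio = original_size / compressed_size = 77248 / 45866.0 = 1.6842

Compression ratio = 1.6842


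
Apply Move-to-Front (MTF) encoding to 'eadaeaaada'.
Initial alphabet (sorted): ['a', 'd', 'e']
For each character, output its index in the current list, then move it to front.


MTF encoding:
'e': index 2 in ['a', 'd', 'e'] -> ['e', 'a', 'd']
'a': index 1 in ['e', 'a', 'd'] -> ['a', 'e', 'd']
'd': index 2 in ['a', 'e', 'd'] -> ['d', 'a', 'e']
'a': index 1 in ['d', 'a', 'e'] -> ['a', 'd', 'e']
'e': index 2 in ['a', 'd', 'e'] -> ['e', 'a', 'd']
'a': index 1 in ['e', 'a', 'd'] -> ['a', 'e', 'd']
'a': index 0 in ['a', 'e', 'd'] -> ['a', 'e', 'd']
'a': index 0 in ['a', 'e', 'd'] -> ['a', 'e', 'd']
'd': index 2 in ['a', 'e', 'd'] -> ['d', 'a', 'e']
'a': index 1 in ['d', 'a', 'e'] -> ['a', 'd', 'e']


Output: [2, 1, 2, 1, 2, 1, 0, 0, 2, 1]


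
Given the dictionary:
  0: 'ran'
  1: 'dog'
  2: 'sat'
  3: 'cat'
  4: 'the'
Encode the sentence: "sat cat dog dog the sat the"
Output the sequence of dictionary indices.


Look up each word in the dictionary:
  'sat' -> 2
  'cat' -> 3
  'dog' -> 1
  'dog' -> 1
  'the' -> 4
  'sat' -> 2
  'the' -> 4

Encoded: [2, 3, 1, 1, 4, 2, 4]


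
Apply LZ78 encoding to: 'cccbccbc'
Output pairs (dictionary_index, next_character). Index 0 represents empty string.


LZ78 encoding steps:
Dictionary: {0: ''}
Step 1: w='' (idx 0), next='c' -> output (0, 'c'), add 'c' as idx 1
Step 2: w='c' (idx 1), next='c' -> output (1, 'c'), add 'cc' as idx 2
Step 3: w='' (idx 0), next='b' -> output (0, 'b'), add 'b' as idx 3
Step 4: w='cc' (idx 2), next='b' -> output (2, 'b'), add 'ccb' as idx 4
Step 5: w='c' (idx 1), end of input -> output (1, '')


Encoded: [(0, 'c'), (1, 'c'), (0, 'b'), (2, 'b'), (1, '')]


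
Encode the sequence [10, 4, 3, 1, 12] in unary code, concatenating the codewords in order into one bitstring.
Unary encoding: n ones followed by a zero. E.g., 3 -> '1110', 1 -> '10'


Encode each number as n ones followed by a terminating 0:
  10 -> 11111111110 (11 bits)
  4 -> 11110 (5 bits)
  3 -> 1110 (4 bits)
  1 -> 10 (2 bits)
  12 -> 1111111111110 (13 bits)
Total length = 11 + 5 + 4 + 2 + 13 = 35 bits.

Unary([10, 4, 3, 1, 12]) = 11111111110111101110101111111111110 (35 bits)


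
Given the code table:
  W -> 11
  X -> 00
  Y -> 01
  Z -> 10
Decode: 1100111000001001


Decoding:
11 -> W
00 -> X
11 -> W
10 -> Z
00 -> X
00 -> X
10 -> Z
01 -> Y


Result: WXWZXXZY


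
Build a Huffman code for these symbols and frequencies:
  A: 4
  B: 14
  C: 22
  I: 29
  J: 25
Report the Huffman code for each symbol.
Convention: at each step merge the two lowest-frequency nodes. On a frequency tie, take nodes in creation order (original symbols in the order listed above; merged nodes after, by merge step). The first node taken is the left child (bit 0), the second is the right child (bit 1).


Huffman tree construction:
Step 1: Merge A(4) + B(14) = 18
Step 2: Merge (A+B)(18) + C(22) = 40
Step 3: Merge J(25) + I(29) = 54
Step 4: Merge ((A+B)+C)(40) + (J+I)(54) = 94
Read each symbol's code off the tree from the root (left child = 0, right child = 1).

Codes:
  A: 000 (length 3)
  B: 001 (length 3)
  C: 01 (length 2)
  I: 11 (length 2)
  J: 10 (length 2)
Average code length: 206/94 = 2.1915 bits/symbol


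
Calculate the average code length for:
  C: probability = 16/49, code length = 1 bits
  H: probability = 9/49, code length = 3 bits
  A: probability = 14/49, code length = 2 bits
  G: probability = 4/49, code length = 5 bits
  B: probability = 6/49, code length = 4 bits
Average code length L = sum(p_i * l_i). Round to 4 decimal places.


Weighted contributions p_i * l_i:
  C: (16/49) * 1 = 16/49
  H: (9/49) * 3 = 27/49
  A: (14/49) * 2 = 28/49
  G: (4/49) * 5 = 20/49
  B: (6/49) * 4 = 24/49
Sum = (16 + 27 + 28 + 20 + 24)/49 = 115/49

L = 115/49 = 2.3469 bits/symbol


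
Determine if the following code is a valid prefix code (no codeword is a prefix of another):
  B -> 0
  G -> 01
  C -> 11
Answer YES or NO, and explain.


Checking each pair (does one codeword prefix another?):
  B='0' vs G='01': prefix -- VIOLATION

NO -- this is NOT a valid prefix code. B (0) is a prefix of G (01).


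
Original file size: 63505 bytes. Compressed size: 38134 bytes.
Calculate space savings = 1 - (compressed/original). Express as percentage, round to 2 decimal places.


ratio = compressed/original = 38134/63505 = 0.600488
savings = 1 - ratio = 1 - 0.600488 = 0.399512
as a percentage: 0.399512 * 100 = 39.95%

Space savings = 1 - 38134/63505 = 39.95%


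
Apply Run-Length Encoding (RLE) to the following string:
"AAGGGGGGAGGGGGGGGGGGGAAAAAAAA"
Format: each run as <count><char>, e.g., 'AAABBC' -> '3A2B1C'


Scanning runs left to right:
  i=0: run of 'A' x 2 -> '2A'
  i=2: run of 'G' x 6 -> '6G'
  i=8: run of 'A' x 1 -> '1A'
  i=9: run of 'G' x 12 -> '12G'
  i=21: run of 'A' x 8 -> '8A'

RLE = 2A6G1A12G8A


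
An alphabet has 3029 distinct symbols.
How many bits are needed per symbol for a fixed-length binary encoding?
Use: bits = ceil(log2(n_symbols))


log2(3029) = 11.5646
Bracket: 2^11 = 2048 < 3029 <= 2^12 = 4096
So ceil(log2(3029)) = 12

bits = ceil(log2(3029)) = ceil(11.5646) = 12 bits


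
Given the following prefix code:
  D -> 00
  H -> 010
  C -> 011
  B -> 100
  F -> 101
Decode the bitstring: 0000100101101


Decoding step by step:
Bits 00 -> D
Bits 00 -> D
Bits 100 -> B
Bits 101 -> F
Bits 101 -> F


Decoded message: DDBFF


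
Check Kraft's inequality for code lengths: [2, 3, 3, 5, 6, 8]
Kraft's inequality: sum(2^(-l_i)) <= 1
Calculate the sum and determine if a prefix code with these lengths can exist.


Sum = 2^(-2) + 2^(-3) + 2^(-3) + 2^(-5) + 2^(-6) + 2^(-8)
    = 0.25 + 0.125 + 0.125 + 0.03125 + 0.015625 + 0.00390625
    = 141/256 = 0.55078125
Since 0.55078125 <= 1, Kraft's inequality IS satisfied.
A prefix code with these lengths CAN exist.

Kraft sum = 0.55078125. Satisfied.


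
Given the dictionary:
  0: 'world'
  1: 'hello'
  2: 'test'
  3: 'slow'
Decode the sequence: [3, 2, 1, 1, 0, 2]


Look up each index in the dictionary:
  3 -> 'slow'
  2 -> 'test'
  1 -> 'hello'
  1 -> 'hello'
  0 -> 'world'
  2 -> 'test'

Decoded: "slow test hello hello world test"


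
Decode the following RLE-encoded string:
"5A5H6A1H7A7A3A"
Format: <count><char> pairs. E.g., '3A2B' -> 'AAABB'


Expanding each <count><char> pair:
  5A -> 'AAAAA'
  5H -> 'HHHHH'
  6A -> 'AAAAAA'
  1H -> 'H'
  7A -> 'AAAAAAA'
  7A -> 'AAAAAAA'
  3A -> 'AAA'

Decoded = AAAAAHHHHHAAAAAAHAAAAAAAAAAAAAAAAA


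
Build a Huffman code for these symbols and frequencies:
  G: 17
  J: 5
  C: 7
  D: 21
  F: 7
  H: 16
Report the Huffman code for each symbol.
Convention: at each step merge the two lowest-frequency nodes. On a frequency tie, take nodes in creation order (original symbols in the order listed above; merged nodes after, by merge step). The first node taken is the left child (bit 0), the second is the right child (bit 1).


Huffman tree construction:
Step 1: Merge J(5) + C(7) = 12
Step 2: Merge F(7) + (J+C)(12) = 19
Step 3: Merge H(16) + G(17) = 33
Step 4: Merge (F+(J+C))(19) + D(21) = 40
Step 5: Merge (H+G)(33) + ((F+(J+C))+D)(40) = 73
Read each symbol's code off the tree from the root (left child = 0, right child = 1).

Codes:
  G: 01 (length 2)
  J: 1010 (length 4)
  C: 1011 (length 4)
  D: 11 (length 2)
  F: 100 (length 3)
  H: 00 (length 2)
Average code length: 177/73 = 2.4247 bits/symbol


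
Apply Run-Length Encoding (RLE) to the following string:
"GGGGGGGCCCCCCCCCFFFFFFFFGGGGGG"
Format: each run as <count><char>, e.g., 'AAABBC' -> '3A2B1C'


Scanning runs left to right:
  i=0: run of 'G' x 7 -> '7G'
  i=7: run of 'C' x 9 -> '9C'
  i=16: run of 'F' x 8 -> '8F'
  i=24: run of 'G' x 6 -> '6G'

RLE = 7G9C8F6G


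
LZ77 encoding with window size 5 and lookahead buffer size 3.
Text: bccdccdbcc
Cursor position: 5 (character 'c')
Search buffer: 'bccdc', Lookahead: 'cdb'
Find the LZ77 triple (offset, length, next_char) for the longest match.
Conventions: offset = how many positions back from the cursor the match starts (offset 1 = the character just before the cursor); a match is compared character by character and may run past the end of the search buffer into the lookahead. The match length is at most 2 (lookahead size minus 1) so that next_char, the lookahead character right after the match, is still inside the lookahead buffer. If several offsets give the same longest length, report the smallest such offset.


Try each offset into the search buffer:
  offset=1 (pos 4, char 'c'): match length 1
  offset=2 (pos 3, char 'd'): match length 0
  offset=3 (pos 2, char 'c'): match length 2
  offset=4 (pos 1, char 'c'): match length 1
  offset=5 (pos 0, char 'b'): match length 0
Longest match has length 2 at offset 3.
next_char = character at position 5 + 2 = 7 -> 'b'

Best match: offset=3, length=2 (matching 'cd' starting at position 2)
LZ77 triple: (3, 2, 'b')


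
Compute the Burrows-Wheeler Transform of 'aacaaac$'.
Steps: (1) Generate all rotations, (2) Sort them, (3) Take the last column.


Rotations (sorted):
  0: $aacaaac -> last char: c
  1: aaac$aac -> last char: c
  2: aac$aaca -> last char: a
  3: aacaaac$ -> last char: $
  4: ac$aacaa -> last char: a
  5: acaaac$a -> last char: a
  6: c$aacaaa -> last char: a
  7: caaac$aa -> last char: a


BWT = cca$aaaa


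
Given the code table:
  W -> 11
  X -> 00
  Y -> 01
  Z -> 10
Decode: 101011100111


Decoding:
10 -> Z
10 -> Z
11 -> W
10 -> Z
01 -> Y
11 -> W


Result: ZZWZYW


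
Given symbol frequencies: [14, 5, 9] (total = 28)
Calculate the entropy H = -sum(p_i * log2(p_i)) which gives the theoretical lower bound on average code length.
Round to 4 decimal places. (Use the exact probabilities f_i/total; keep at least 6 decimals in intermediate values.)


Per-symbol terms -p_i * log2(p_i) with p_i = f_i/28:
  p = 14/28 = 0.500000: log2(p) = -1.000000, -p*log2(p) = 0.500000
  p = 5/28 = 0.178571: log2(p) = -2.485427, -p*log2(p) = 0.443826
  p = 9/28 = 0.321429: log2(p) = -1.637430, -p*log2(p) = 0.526317
H = 0.500000 + 0.443826 + 0.526317 = 1.470143

H = 1.4701 bits/symbol


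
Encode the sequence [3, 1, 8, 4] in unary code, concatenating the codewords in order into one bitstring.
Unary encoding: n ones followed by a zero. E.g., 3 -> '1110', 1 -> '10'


Encode each number as n ones followed by a terminating 0:
  3 -> 1110 (4 bits)
  1 -> 10 (2 bits)
  8 -> 111111110 (9 bits)
  4 -> 11110 (5 bits)
Total length = 4 + 2 + 9 + 5 = 20 bits.

Unary([3, 1, 8, 4]) = 11101011111111011110 (20 bits)


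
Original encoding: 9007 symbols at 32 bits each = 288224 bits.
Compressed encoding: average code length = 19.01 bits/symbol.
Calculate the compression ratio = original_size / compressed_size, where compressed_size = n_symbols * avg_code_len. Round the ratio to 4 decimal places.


original_size = n_symbols * orig_bits = 9007 * 32 = 288224 bits
compressed_size = n_symbols * avg_code_len = 9007 * 19.01 = 171223.07 bits
ratio = original_size / compressed_size = 288224 / 171223.07 = 1.6833

Compression ratio = 1.6833


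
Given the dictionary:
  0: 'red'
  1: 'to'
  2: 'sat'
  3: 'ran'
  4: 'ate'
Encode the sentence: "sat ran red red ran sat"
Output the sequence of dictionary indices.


Look up each word in the dictionary:
  'sat' -> 2
  'ran' -> 3
  'red' -> 0
  'red' -> 0
  'ran' -> 3
  'sat' -> 2

Encoded: [2, 3, 0, 0, 3, 2]


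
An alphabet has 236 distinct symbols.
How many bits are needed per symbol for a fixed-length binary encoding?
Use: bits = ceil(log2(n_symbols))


log2(236) = 7.8826
Bracket: 2^7 = 128 < 236 <= 2^8 = 256
So ceil(log2(236)) = 8

bits = ceil(log2(236)) = ceil(7.8826) = 8 bits


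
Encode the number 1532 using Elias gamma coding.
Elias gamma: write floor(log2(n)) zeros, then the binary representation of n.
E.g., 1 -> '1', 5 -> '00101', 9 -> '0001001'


num_bits = floor(log2(1532)) + 1 = 11
leading_zeros = num_bits - 1 = 10
binary(1532) = 10111111100

Elias gamma(1532) = '0000000000' + '10111111100' = 000000000010111111100 (21 bits)


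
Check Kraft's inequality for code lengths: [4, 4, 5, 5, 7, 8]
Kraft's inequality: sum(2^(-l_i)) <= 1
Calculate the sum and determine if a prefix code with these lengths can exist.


Sum = 2^(-4) + 2^(-4) + 2^(-5) + 2^(-5) + 2^(-7) + 2^(-8)
    = 0.0625 + 0.0625 + 0.03125 + 0.03125 + 0.0078125 + 0.00390625
    = 51/256 = 0.19921875
Since 0.19921875 <= 1, Kraft's inequality IS satisfied.
A prefix code with these lengths CAN exist.

Kraft sum = 0.19921875. Satisfied.


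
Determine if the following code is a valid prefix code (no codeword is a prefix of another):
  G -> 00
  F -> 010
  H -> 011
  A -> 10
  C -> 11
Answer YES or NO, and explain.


Checking each pair (does one codeword prefix another?):
  G='00' vs F='010': no prefix
  G='00' vs H='011': no prefix
  G='00' vs A='10': no prefix
  G='00' vs C='11': no prefix
  F='010' vs G='00': no prefix
  F='010' vs H='011': no prefix
  F='010' vs A='10': no prefix
  F='010' vs C='11': no prefix
  H='011' vs G='00': no prefix
  H='011' vs F='010': no prefix
  H='011' vs A='10': no prefix
  H='011' vs C='11': no prefix
  A='10' vs G='00': no prefix
  A='10' vs F='010': no prefix
  A='10' vs H='011': no prefix
  A='10' vs C='11': no prefix
  C='11' vs G='00': no prefix
  C='11' vs F='010': no prefix
  C='11' vs H='011': no prefix
  C='11' vs A='10': no prefix
No violation found over all pairs.

YES -- this is a valid prefix code. No codeword is a prefix of any other codeword.


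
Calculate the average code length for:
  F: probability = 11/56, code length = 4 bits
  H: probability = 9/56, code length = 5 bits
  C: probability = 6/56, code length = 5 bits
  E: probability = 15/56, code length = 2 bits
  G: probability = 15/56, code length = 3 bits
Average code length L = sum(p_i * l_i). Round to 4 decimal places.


Weighted contributions p_i * l_i:
  F: (11/56) * 4 = 44/56
  H: (9/56) * 5 = 45/56
  C: (6/56) * 5 = 30/56
  E: (15/56) * 2 = 30/56
  G: (15/56) * 3 = 45/56
Sum = (44 + 45 + 30 + 30 + 45)/56 = 194/56

L = 194/56 = 3.4643 bits/symbol


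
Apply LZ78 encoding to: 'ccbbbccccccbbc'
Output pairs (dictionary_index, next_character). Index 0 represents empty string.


LZ78 encoding steps:
Dictionary: {0: ''}
Step 1: w='' (idx 0), next='c' -> output (0, 'c'), add 'c' as idx 1
Step 2: w='c' (idx 1), next='b' -> output (1, 'b'), add 'cb' as idx 2
Step 3: w='' (idx 0), next='b' -> output (0, 'b'), add 'b' as idx 3
Step 4: w='b' (idx 3), next='c' -> output (3, 'c'), add 'bc' as idx 4
Step 5: w='c' (idx 1), next='c' -> output (1, 'c'), add 'cc' as idx 5
Step 6: w='cc' (idx 5), next='c' -> output (5, 'c'), add 'ccc' as idx 6
Step 7: w='b' (idx 3), next='b' -> output (3, 'b'), add 'bb' as idx 7
Step 8: w='c' (idx 1), end of input -> output (1, '')


Encoded: [(0, 'c'), (1, 'b'), (0, 'b'), (3, 'c'), (1, 'c'), (5, 'c'), (3, 'b'), (1, '')]


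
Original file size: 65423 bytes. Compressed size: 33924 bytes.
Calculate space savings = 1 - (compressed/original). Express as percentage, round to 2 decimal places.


ratio = compressed/original = 33924/65423 = 0.518533
savings = 1 - ratio = 1 - 0.518533 = 0.481467
as a percentage: 0.481467 * 100 = 48.15%

Space savings = 1 - 33924/65423 = 48.15%


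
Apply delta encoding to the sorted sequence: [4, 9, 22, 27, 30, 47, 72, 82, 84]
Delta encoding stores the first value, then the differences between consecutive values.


First value: 4
Deltas:
  9 - 4 = 5
  22 - 9 = 13
  27 - 22 = 5
  30 - 27 = 3
  47 - 30 = 17
  72 - 47 = 25
  82 - 72 = 10
  84 - 82 = 2


Delta encoded: [4, 5, 13, 5, 3, 17, 25, 10, 2]


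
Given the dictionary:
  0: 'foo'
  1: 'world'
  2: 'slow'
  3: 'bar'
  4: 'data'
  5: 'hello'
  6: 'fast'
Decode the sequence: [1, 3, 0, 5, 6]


Look up each index in the dictionary:
  1 -> 'world'
  3 -> 'bar'
  0 -> 'foo'
  5 -> 'hello'
  6 -> 'fast'

Decoded: "world bar foo hello fast"


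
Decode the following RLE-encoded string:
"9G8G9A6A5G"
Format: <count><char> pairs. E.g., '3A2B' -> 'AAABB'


Expanding each <count><char> pair:
  9G -> 'GGGGGGGGG'
  8G -> 'GGGGGGGG'
  9A -> 'AAAAAAAAA'
  6A -> 'AAAAAA'
  5G -> 'GGGGG'

Decoded = GGGGGGGGGGGGGGGGGAAAAAAAAAAAAAAAGGGGG


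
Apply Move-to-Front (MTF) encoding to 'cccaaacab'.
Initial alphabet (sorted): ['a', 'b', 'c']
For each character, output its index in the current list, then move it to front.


MTF encoding:
'c': index 2 in ['a', 'b', 'c'] -> ['c', 'a', 'b']
'c': index 0 in ['c', 'a', 'b'] -> ['c', 'a', 'b']
'c': index 0 in ['c', 'a', 'b'] -> ['c', 'a', 'b']
'a': index 1 in ['c', 'a', 'b'] -> ['a', 'c', 'b']
'a': index 0 in ['a', 'c', 'b'] -> ['a', 'c', 'b']
'a': index 0 in ['a', 'c', 'b'] -> ['a', 'c', 'b']
'c': index 1 in ['a', 'c', 'b'] -> ['c', 'a', 'b']
'a': index 1 in ['c', 'a', 'b'] -> ['a', 'c', 'b']
'b': index 2 in ['a', 'c', 'b'] -> ['b', 'a', 'c']


Output: [2, 0, 0, 1, 0, 0, 1, 1, 2]


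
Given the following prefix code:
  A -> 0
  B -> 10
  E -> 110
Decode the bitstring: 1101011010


Decoding step by step:
Bits 110 -> E
Bits 10 -> B
Bits 110 -> E
Bits 10 -> B


Decoded message: EBEB


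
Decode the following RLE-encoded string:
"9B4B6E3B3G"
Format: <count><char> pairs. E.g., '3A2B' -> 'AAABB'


Expanding each <count><char> pair:
  9B -> 'BBBBBBBBB'
  4B -> 'BBBB'
  6E -> 'EEEEEE'
  3B -> 'BBB'
  3G -> 'GGG'

Decoded = BBBBBBBBBBBBBEEEEEEBBBGGG


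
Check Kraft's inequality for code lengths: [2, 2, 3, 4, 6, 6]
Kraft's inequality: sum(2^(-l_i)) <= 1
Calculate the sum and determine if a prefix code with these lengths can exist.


Sum = 2^(-2) + 2^(-2) + 2^(-3) + 2^(-4) + 2^(-6) + 2^(-6)
    = 0.25 + 0.25 + 0.125 + 0.0625 + 0.015625 + 0.015625
    = 46/64 = 0.71875
Since 0.71875 <= 1, Kraft's inequality IS satisfied.
A prefix code with these lengths CAN exist.

Kraft sum = 0.71875. Satisfied.


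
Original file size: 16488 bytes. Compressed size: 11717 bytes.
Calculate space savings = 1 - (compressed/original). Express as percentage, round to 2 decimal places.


ratio = compressed/original = 11717/16488 = 0.710638
savings = 1 - ratio = 1 - 0.710638 = 0.289362
as a percentage: 0.289362 * 100 = 28.94%

Space savings = 1 - 11717/16488 = 28.94%


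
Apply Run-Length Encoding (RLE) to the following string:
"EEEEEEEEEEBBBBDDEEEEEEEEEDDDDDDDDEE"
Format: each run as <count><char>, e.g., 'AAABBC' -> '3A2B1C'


Scanning runs left to right:
  i=0: run of 'E' x 10 -> '10E'
  i=10: run of 'B' x 4 -> '4B'
  i=14: run of 'D' x 2 -> '2D'
  i=16: run of 'E' x 9 -> '9E'
  i=25: run of 'D' x 8 -> '8D'
  i=33: run of 'E' x 2 -> '2E'

RLE = 10E4B2D9E8D2E


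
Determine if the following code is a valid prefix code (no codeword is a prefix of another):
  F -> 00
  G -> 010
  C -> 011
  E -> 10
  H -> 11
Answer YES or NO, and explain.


Checking each pair (does one codeword prefix another?):
  F='00' vs G='010': no prefix
  F='00' vs C='011': no prefix
  F='00' vs E='10': no prefix
  F='00' vs H='11': no prefix
  G='010' vs F='00': no prefix
  G='010' vs C='011': no prefix
  G='010' vs E='10': no prefix
  G='010' vs H='11': no prefix
  C='011' vs F='00': no prefix
  C='011' vs G='010': no prefix
  C='011' vs E='10': no prefix
  C='011' vs H='11': no prefix
  E='10' vs F='00': no prefix
  E='10' vs G='010': no prefix
  E='10' vs C='011': no prefix
  E='10' vs H='11': no prefix
  H='11' vs F='00': no prefix
  H='11' vs G='010': no prefix
  H='11' vs C='011': no prefix
  H='11' vs E='10': no prefix
No violation found over all pairs.

YES -- this is a valid prefix code. No codeword is a prefix of any other codeword.


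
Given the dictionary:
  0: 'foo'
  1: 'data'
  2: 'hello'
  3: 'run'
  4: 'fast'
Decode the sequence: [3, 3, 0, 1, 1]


Look up each index in the dictionary:
  3 -> 'run'
  3 -> 'run'
  0 -> 'foo'
  1 -> 'data'
  1 -> 'data'

Decoded: "run run foo data data"


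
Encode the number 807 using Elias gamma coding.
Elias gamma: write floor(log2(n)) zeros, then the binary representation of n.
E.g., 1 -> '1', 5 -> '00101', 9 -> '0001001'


num_bits = floor(log2(807)) + 1 = 10
leading_zeros = num_bits - 1 = 9
binary(807) = 1100100111

Elias gamma(807) = '000000000' + '1100100111' = 0000000001100100111 (19 bits)


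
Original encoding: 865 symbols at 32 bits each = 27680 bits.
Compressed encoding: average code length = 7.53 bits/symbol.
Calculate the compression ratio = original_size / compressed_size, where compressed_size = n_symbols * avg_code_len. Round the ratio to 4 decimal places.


original_size = n_symbols * orig_bits = 865 * 32 = 27680 bits
compressed_size = n_symbols * avg_code_len = 865 * 7.53 = 6513.45 bits
ratio = original_size / compressed_size = 27680 / 6513.45 = 4.2497

Compression ratio = 4.2497


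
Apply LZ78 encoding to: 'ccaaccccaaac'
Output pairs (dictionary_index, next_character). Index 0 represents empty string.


LZ78 encoding steps:
Dictionary: {0: ''}
Step 1: w='' (idx 0), next='c' -> output (0, 'c'), add 'c' as idx 1
Step 2: w='c' (idx 1), next='a' -> output (1, 'a'), add 'ca' as idx 2
Step 3: w='' (idx 0), next='a' -> output (0, 'a'), add 'a' as idx 3
Step 4: w='c' (idx 1), next='c' -> output (1, 'c'), add 'cc' as idx 4
Step 5: w='cc' (idx 4), next='a' -> output (4, 'a'), add 'cca' as idx 5
Step 6: w='a' (idx 3), next='a' -> output (3, 'a'), add 'aa' as idx 6
Step 7: w='c' (idx 1), end of input -> output (1, '')


Encoded: [(0, 'c'), (1, 'a'), (0, 'a'), (1, 'c'), (4, 'a'), (3, 'a'), (1, '')]


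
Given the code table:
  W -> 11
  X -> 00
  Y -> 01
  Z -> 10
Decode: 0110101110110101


Decoding:
01 -> Y
10 -> Z
10 -> Z
11 -> W
10 -> Z
11 -> W
01 -> Y
01 -> Y


Result: YZZWZWYY


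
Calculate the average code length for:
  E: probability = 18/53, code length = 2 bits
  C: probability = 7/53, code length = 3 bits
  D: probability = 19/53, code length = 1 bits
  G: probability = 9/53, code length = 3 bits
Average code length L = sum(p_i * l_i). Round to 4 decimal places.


Weighted contributions p_i * l_i:
  E: (18/53) * 2 = 36/53
  C: (7/53) * 3 = 21/53
  D: (19/53) * 1 = 19/53
  G: (9/53) * 3 = 27/53
Sum = (36 + 21 + 19 + 27)/53 = 103/53

L = 103/53 = 1.9434 bits/symbol


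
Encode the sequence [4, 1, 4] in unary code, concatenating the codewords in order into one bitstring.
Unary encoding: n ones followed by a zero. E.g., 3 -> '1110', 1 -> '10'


Encode each number as n ones followed by a terminating 0:
  4 -> 11110 (5 bits)
  1 -> 10 (2 bits)
  4 -> 11110 (5 bits)
Total length = 5 + 2 + 5 = 12 bits.

Unary([4, 1, 4]) = 111101011110 (12 bits)


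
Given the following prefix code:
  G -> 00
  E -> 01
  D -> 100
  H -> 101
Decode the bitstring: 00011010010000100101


Decoding step by step:
Bits 00 -> G
Bits 01 -> E
Bits 101 -> H
Bits 00 -> G
Bits 100 -> D
Bits 00 -> G
Bits 100 -> D
Bits 101 -> H


Decoded message: GEHGDGDH


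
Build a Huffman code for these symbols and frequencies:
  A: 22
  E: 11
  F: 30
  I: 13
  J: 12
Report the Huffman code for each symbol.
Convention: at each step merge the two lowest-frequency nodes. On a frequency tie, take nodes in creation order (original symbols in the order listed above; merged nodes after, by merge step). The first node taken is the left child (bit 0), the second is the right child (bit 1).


Huffman tree construction:
Step 1: Merge E(11) + J(12) = 23
Step 2: Merge I(13) + A(22) = 35
Step 3: Merge (E+J)(23) + F(30) = 53
Step 4: Merge (I+A)(35) + ((E+J)+F)(53) = 88
Read each symbol's code off the tree from the root (left child = 0, right child = 1).

Codes:
  A: 01 (length 2)
  E: 100 (length 3)
  F: 11 (length 2)
  I: 00 (length 2)
  J: 101 (length 3)
Average code length: 199/88 = 2.2614 bits/symbol


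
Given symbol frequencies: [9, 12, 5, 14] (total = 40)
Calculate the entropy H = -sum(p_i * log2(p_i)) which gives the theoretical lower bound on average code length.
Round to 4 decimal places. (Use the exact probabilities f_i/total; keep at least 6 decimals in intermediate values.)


Per-symbol terms -p_i * log2(p_i) with p_i = f_i/40:
  p = 9/40 = 0.225000: log2(p) = -2.152003, -p*log2(p) = 0.484201
  p = 12/40 = 0.300000: log2(p) = -1.736966, -p*log2(p) = 0.521090
  p = 5/40 = 0.125000: log2(p) = -3.000000, -p*log2(p) = 0.375000
  p = 14/40 = 0.350000: log2(p) = -1.514573, -p*log2(p) = 0.530101
H = 0.484201 + 0.521090 + 0.375000 + 0.530101 = 1.910392

H = 1.9104 bits/symbol


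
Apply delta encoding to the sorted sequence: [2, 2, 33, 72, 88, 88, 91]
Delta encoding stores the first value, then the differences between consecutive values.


First value: 2
Deltas:
  2 - 2 = 0
  33 - 2 = 31
  72 - 33 = 39
  88 - 72 = 16
  88 - 88 = 0
  91 - 88 = 3


Delta encoded: [2, 0, 31, 39, 16, 0, 3]


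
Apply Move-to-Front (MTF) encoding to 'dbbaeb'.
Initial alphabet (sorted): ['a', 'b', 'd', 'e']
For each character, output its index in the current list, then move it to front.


MTF encoding:
'd': index 2 in ['a', 'b', 'd', 'e'] -> ['d', 'a', 'b', 'e']
'b': index 2 in ['d', 'a', 'b', 'e'] -> ['b', 'd', 'a', 'e']
'b': index 0 in ['b', 'd', 'a', 'e'] -> ['b', 'd', 'a', 'e']
'a': index 2 in ['b', 'd', 'a', 'e'] -> ['a', 'b', 'd', 'e']
'e': index 3 in ['a', 'b', 'd', 'e'] -> ['e', 'a', 'b', 'd']
'b': index 2 in ['e', 'a', 'b', 'd'] -> ['b', 'e', 'a', 'd']


Output: [2, 2, 0, 2, 3, 2]


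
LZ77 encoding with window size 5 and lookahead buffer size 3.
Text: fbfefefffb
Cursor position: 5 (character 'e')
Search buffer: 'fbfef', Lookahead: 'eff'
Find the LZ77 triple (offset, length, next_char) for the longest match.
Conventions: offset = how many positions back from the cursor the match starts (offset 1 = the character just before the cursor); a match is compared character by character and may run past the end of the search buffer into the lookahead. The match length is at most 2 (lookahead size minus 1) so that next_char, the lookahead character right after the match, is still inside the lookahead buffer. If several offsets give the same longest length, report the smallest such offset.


Try each offset into the search buffer:
  offset=1 (pos 4, char 'f'): match length 0
  offset=2 (pos 3, char 'e'): match length 2
  offset=3 (pos 2, char 'f'): match length 0
  offset=4 (pos 1, char 'b'): match length 0
  offset=5 (pos 0, char 'f'): match length 0
Longest match has length 2 at offset 2.
next_char = character at position 5 + 2 = 7 -> 'f'

Best match: offset=2, length=2 (matching 'ef' starting at position 3)
LZ77 triple: (2, 2, 'f')


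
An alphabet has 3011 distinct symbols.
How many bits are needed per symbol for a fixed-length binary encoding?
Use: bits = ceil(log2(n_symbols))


log2(3011) = 11.556
Bracket: 2^11 = 2048 < 3011 <= 2^12 = 4096
So ceil(log2(3011)) = 12

bits = ceil(log2(3011)) = ceil(11.556) = 12 bits


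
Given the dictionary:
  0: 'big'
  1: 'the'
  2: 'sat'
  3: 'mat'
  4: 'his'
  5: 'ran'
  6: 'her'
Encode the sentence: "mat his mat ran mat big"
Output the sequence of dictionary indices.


Look up each word in the dictionary:
  'mat' -> 3
  'his' -> 4
  'mat' -> 3
  'ran' -> 5
  'mat' -> 3
  'big' -> 0

Encoded: [3, 4, 3, 5, 3, 0]


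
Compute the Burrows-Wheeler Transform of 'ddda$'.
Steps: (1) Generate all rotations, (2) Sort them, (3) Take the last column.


Rotations (sorted):
  0: $ddda -> last char: a
  1: a$ddd -> last char: d
  2: da$dd -> last char: d
  3: dda$d -> last char: d
  4: ddda$ -> last char: $


BWT = addd$


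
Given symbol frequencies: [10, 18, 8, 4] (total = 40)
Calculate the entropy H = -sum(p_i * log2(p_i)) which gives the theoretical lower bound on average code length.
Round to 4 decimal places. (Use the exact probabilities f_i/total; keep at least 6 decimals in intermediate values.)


Per-symbol terms -p_i * log2(p_i) with p_i = f_i/40:
  p = 10/40 = 0.250000: log2(p) = -2.000000, -p*log2(p) = 0.500000
  p = 18/40 = 0.450000: log2(p) = -1.152003, -p*log2(p) = 0.518401
  p = 8/40 = 0.200000: log2(p) = -2.321928, -p*log2(p) = 0.464386
  p = 4/40 = 0.100000: log2(p) = -3.321928, -p*log2(p) = 0.332193
H = 0.500000 + 0.518401 + 0.464386 + 0.332193 = 1.814980

H = 1.815 bits/symbol


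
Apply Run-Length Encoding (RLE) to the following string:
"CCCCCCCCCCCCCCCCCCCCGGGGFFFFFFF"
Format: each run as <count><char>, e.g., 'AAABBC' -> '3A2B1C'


Scanning runs left to right:
  i=0: run of 'C' x 20 -> '20C'
  i=20: run of 'G' x 4 -> '4G'
  i=24: run of 'F' x 7 -> '7F'

RLE = 20C4G7F


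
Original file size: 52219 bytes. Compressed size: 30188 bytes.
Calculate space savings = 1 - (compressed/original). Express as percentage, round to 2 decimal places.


ratio = compressed/original = 30188/52219 = 0.578104
savings = 1 - ratio = 1 - 0.578104 = 0.421896
as a percentage: 0.421896 * 100 = 42.19%

Space savings = 1 - 30188/52219 = 42.19%


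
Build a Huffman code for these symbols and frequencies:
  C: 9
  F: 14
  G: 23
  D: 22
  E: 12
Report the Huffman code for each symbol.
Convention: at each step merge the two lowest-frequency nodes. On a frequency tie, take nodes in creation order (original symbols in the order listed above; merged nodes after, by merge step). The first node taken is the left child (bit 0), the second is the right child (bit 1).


Huffman tree construction:
Step 1: Merge C(9) + E(12) = 21
Step 2: Merge F(14) + (C+E)(21) = 35
Step 3: Merge D(22) + G(23) = 45
Step 4: Merge (F+(C+E))(35) + (D+G)(45) = 80
Read each symbol's code off the tree from the root (left child = 0, right child = 1).

Codes:
  C: 010 (length 3)
  F: 00 (length 2)
  G: 11 (length 2)
  D: 10 (length 2)
  E: 011 (length 3)
Average code length: 181/80 = 2.2625 bits/symbol


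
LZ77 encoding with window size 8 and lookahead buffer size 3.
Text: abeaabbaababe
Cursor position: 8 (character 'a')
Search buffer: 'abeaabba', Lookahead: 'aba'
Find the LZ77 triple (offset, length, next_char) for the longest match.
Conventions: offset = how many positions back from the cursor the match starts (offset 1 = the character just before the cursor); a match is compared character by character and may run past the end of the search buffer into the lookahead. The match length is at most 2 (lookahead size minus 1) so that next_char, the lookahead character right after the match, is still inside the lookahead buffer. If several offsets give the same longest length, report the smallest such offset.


Try each offset into the search buffer:
  offset=1 (pos 7, char 'a'): match length 1
  offset=2 (pos 6, char 'b'): match length 0
  offset=3 (pos 5, char 'b'): match length 0
  offset=4 (pos 4, char 'a'): match length 2
  offset=5 (pos 3, char 'a'): match length 1
  offset=6 (pos 2, char 'e'): match length 0
  offset=7 (pos 1, char 'b'): match length 0
  offset=8 (pos 0, char 'a'): match length 2
Longest match has length 2, found at offsets 4, 8; take the smallest, offset 4.
next_char = character at position 8 + 2 = 10 -> 'a'

Best match: offset=4, length=2 (matching 'ab' starting at position 4)
LZ77 triple: (4, 2, 'a')


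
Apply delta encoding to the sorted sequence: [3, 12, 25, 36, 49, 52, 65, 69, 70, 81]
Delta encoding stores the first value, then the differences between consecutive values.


First value: 3
Deltas:
  12 - 3 = 9
  25 - 12 = 13
  36 - 25 = 11
  49 - 36 = 13
  52 - 49 = 3
  65 - 52 = 13
  69 - 65 = 4
  70 - 69 = 1
  81 - 70 = 11


Delta encoded: [3, 9, 13, 11, 13, 3, 13, 4, 1, 11]


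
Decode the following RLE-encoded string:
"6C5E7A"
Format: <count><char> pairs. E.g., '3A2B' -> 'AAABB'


Expanding each <count><char> pair:
  6C -> 'CCCCCC'
  5E -> 'EEEEE'
  7A -> 'AAAAAAA'

Decoded = CCCCCCEEEEEAAAAAAA


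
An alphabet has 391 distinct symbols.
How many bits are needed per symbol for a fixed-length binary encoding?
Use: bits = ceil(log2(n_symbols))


log2(391) = 8.611
Bracket: 2^8 = 256 < 391 <= 2^9 = 512
So ceil(log2(391)) = 9

bits = ceil(log2(391)) = ceil(8.611) = 9 bits


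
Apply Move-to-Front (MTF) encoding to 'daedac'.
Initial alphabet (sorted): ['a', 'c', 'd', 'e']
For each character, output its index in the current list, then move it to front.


MTF encoding:
'd': index 2 in ['a', 'c', 'd', 'e'] -> ['d', 'a', 'c', 'e']
'a': index 1 in ['d', 'a', 'c', 'e'] -> ['a', 'd', 'c', 'e']
'e': index 3 in ['a', 'd', 'c', 'e'] -> ['e', 'a', 'd', 'c']
'd': index 2 in ['e', 'a', 'd', 'c'] -> ['d', 'e', 'a', 'c']
'a': index 2 in ['d', 'e', 'a', 'c'] -> ['a', 'd', 'e', 'c']
'c': index 3 in ['a', 'd', 'e', 'c'] -> ['c', 'a', 'd', 'e']


Output: [2, 1, 3, 2, 2, 3]


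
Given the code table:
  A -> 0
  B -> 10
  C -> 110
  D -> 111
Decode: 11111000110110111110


Decoding:
111 -> D
110 -> C
0 -> A
0 -> A
110 -> C
110 -> C
111 -> D
110 -> C


Result: DCAACCDC


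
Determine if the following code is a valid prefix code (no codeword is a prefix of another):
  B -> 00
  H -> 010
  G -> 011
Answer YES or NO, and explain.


Checking each pair (does one codeword prefix another?):
  B='00' vs H='010': no prefix
  B='00' vs G='011': no prefix
  H='010' vs B='00': no prefix
  H='010' vs G='011': no prefix
  G='011' vs B='00': no prefix
  G='011' vs H='010': no prefix
No violation found over all pairs.

YES -- this is a valid prefix code. No codeword is a prefix of any other codeword.


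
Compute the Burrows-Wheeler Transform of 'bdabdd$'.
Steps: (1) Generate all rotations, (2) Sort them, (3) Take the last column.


Rotations (sorted):
  0: $bdabdd -> last char: d
  1: abdd$bd -> last char: d
  2: bdabdd$ -> last char: $
  3: bdd$bda -> last char: a
  4: d$bdabd -> last char: d
  5: dabdd$b -> last char: b
  6: dd$bdab -> last char: b


BWT = dd$adbb


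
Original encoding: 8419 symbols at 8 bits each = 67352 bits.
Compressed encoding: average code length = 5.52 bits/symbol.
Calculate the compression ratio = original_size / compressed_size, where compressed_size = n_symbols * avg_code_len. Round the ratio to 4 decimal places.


original_size = n_symbols * orig_bits = 8419 * 8 = 67352 bits
compressed_size = n_symbols * avg_code_len = 8419 * 5.52 = 46472.88 bits
ratio = original_size / compressed_size = 67352 / 46472.88 = 1.4493

Compression ratio = 1.4493


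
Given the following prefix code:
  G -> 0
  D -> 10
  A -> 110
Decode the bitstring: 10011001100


Decoding step by step:
Bits 10 -> D
Bits 0 -> G
Bits 110 -> A
Bits 0 -> G
Bits 110 -> A
Bits 0 -> G


Decoded message: DGAGAG


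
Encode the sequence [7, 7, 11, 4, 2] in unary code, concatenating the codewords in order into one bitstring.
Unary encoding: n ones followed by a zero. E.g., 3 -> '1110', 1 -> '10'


Encode each number as n ones followed by a terminating 0:
  7 -> 11111110 (8 bits)
  7 -> 11111110 (8 bits)
  11 -> 111111111110 (12 bits)
  4 -> 11110 (5 bits)
  2 -> 110 (3 bits)
Total length = 8 + 8 + 12 + 5 + 3 = 36 bits.

Unary([7, 7, 11, 4, 2]) = 111111101111111011111111111011110110 (36 bits)


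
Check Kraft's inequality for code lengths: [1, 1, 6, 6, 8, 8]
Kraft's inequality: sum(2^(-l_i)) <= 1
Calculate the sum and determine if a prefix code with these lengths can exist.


Sum = 2^(-1) + 2^(-1) + 2^(-6) + 2^(-6) + 2^(-8) + 2^(-8)
    = 0.5 + 0.5 + 0.015625 + 0.015625 + 0.00390625 + 0.00390625
    = 266/256 = 1.0390625
Since 1.0390625 > 1, Kraft's inequality is NOT satisfied.
A prefix code with these lengths CANNOT exist.

Kraft sum = 1.0390625. Not satisfied.


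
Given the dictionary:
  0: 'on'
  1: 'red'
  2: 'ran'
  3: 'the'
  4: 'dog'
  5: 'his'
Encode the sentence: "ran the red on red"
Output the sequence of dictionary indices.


Look up each word in the dictionary:
  'ran' -> 2
  'the' -> 3
  'red' -> 1
  'on' -> 0
  'red' -> 1

Encoded: [2, 3, 1, 0, 1]


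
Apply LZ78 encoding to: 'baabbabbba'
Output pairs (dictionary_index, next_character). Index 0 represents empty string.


LZ78 encoding steps:
Dictionary: {0: ''}
Step 1: w='' (idx 0), next='b' -> output (0, 'b'), add 'b' as idx 1
Step 2: w='' (idx 0), next='a' -> output (0, 'a'), add 'a' as idx 2
Step 3: w='a' (idx 2), next='b' -> output (2, 'b'), add 'ab' as idx 3
Step 4: w='b' (idx 1), next='a' -> output (1, 'a'), add 'ba' as idx 4
Step 5: w='b' (idx 1), next='b' -> output (1, 'b'), add 'bb' as idx 5
Step 6: w='ba' (idx 4), end of input -> output (4, '')


Encoded: [(0, 'b'), (0, 'a'), (2, 'b'), (1, 'a'), (1, 'b'), (4, '')]


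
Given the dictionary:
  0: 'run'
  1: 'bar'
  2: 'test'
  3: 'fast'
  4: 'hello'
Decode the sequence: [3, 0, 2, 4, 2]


Look up each index in the dictionary:
  3 -> 'fast'
  0 -> 'run'
  2 -> 'test'
  4 -> 'hello'
  2 -> 'test'

Decoded: "fast run test hello test"


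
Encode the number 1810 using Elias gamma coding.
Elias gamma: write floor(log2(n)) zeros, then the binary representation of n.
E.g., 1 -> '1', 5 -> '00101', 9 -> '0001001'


num_bits = floor(log2(1810)) + 1 = 11
leading_zeros = num_bits - 1 = 10
binary(1810) = 11100010010

Elias gamma(1810) = '0000000000' + '11100010010' = 000000000011100010010 (21 bits)


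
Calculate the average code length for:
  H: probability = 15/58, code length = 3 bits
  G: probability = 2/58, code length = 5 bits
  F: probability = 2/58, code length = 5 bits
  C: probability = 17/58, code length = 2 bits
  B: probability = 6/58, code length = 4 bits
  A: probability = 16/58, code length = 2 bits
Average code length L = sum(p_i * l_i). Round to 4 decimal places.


Weighted contributions p_i * l_i:
  H: (15/58) * 3 = 45/58
  G: (2/58) * 5 = 10/58
  F: (2/58) * 5 = 10/58
  C: (17/58) * 2 = 34/58
  B: (6/58) * 4 = 24/58
  A: (16/58) * 2 = 32/58
Sum = (45 + 10 + 10 + 34 + 24 + 32)/58 = 155/58

L = 155/58 = 2.6724 bits/symbol


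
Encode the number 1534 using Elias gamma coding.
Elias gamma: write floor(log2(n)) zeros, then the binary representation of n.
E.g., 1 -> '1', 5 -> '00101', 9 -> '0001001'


num_bits = floor(log2(1534)) + 1 = 11
leading_zeros = num_bits - 1 = 10
binary(1534) = 10111111110

Elias gamma(1534) = '0000000000' + '10111111110' = 000000000010111111110 (21 bits)


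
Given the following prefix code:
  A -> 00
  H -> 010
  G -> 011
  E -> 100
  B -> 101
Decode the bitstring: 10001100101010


Decoding step by step:
Bits 100 -> E
Bits 011 -> G
Bits 00 -> A
Bits 101 -> B
Bits 010 -> H


Decoded message: EGABH


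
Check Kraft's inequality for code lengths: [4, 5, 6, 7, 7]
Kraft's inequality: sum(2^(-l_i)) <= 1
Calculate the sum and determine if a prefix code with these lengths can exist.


Sum = 2^(-4) + 2^(-5) + 2^(-6) + 2^(-7) + 2^(-7)
    = 0.0625 + 0.03125 + 0.015625 + 0.0078125 + 0.0078125
    = 16/128 = 0.125
Since 0.125 <= 1, Kraft's inequality IS satisfied.
A prefix code with these lengths CAN exist.

Kraft sum = 0.125. Satisfied.
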